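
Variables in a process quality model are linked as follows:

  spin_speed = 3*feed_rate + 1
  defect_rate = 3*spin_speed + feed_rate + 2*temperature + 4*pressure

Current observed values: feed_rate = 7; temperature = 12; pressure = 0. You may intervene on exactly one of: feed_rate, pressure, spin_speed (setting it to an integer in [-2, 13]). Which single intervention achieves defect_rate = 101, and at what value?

Intervening on feed_rate: defect_rate = 10*feed_rate + 27. Reaching 101 requires feed_rate = 37/5, not an integer.
Intervening on pressure: with other inputs at their observed values, defect_rate = 4*pressure + 97. Solving for 101 gives pressure = 1, within [-2, 13].
Intervening on spin_speed: defect_rate = 3*spin_speed + 31. Reaching 101 requires spin_speed = 70/3, not an integer.

set pressure = 1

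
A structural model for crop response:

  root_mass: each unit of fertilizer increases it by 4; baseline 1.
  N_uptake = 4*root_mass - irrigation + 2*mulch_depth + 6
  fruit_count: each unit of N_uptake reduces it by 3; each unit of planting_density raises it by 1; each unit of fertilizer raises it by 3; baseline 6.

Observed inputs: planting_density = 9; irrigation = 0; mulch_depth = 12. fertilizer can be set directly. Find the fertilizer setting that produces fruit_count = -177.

Substituting into the N_uptake equation gives N_uptake = 16*fertilizer + 34.
Substituting into the fruit_count equation gives fruit_count = -45*fertilizer - 87.
Solve -45*fertilizer - 87 = -177: fertilizer = (-177 + 87) / -45 = 2.

fertilizer = 2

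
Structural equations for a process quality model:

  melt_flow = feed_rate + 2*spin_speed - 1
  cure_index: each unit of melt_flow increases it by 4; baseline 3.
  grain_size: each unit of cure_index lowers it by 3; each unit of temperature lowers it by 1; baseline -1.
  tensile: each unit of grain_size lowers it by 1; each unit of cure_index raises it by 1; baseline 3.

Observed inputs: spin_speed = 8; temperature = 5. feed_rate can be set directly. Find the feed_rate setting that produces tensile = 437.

Substituting into the melt_flow equation gives melt_flow = feed_rate + 15.
Substituting into the cure_index equation gives cure_index = 4*feed_rate + 63.
This gives grain_size = -12*feed_rate - 195.
Substituting into the tensile equation gives tensile = 16*feed_rate + 261.
Solve 16*feed_rate + 261 = 437: feed_rate = (437 - 261) / 16 = 11.

feed_rate = 11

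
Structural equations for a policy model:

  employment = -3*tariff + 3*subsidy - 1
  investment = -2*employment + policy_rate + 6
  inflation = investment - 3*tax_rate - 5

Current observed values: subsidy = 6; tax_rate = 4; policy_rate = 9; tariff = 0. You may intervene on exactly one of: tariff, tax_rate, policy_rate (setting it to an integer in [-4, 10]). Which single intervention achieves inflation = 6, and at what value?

Intervening on tariff: with other inputs at their observed values, inflation = 6*tariff - 36. Solving for 6 gives tariff = 7, within [-4, 10].
Intervening on tax_rate: inflation = -3*tax_rate - 24. Reaching 6 requires tax_rate = -10, outside [-4, 10].
Intervening on policy_rate: inflation = policy_rate - 45. Reaching 6 requires policy_rate = 51, outside [-4, 10].

set tariff = 7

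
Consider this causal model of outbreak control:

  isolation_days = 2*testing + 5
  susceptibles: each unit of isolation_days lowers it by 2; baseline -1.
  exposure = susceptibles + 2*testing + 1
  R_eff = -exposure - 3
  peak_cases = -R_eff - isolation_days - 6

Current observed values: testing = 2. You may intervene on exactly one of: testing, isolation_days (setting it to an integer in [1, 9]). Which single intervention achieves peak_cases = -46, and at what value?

Intervening on testing: with other inputs at their observed values, peak_cases = -4*testing - 18. Solving for -46 gives testing = 7, within [1, 9].
Intervening on isolation_days: peak_cases = -3*isolation_days + 1. Reaching -46 requires isolation_days = 47/3, not an integer.

set testing = 7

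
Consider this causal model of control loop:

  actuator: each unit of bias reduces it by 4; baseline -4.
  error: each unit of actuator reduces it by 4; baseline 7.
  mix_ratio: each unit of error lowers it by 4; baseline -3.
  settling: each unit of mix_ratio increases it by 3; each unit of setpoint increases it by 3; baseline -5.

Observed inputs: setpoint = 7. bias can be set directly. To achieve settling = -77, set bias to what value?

bias = -1

Substituting into the error equation gives error = 16*bias + 23.
Substituting into the mix_ratio equation gives mix_ratio = -64*bias - 95.
This gives settling = -192*bias - 269.
Solve -192*bias - 269 = -77: bias = (-77 + 269) / -192 = -1.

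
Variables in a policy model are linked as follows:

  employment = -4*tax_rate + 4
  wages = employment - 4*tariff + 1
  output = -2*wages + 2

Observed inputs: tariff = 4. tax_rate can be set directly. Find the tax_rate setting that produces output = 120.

tax_rate = 12

Substituting into the wages equation gives wages = -4*tax_rate - 11.
Substituting into the output equation gives output = 8*tax_rate + 24.
Solve 8*tax_rate + 24 = 120: tax_rate = (120 - 24) / 8 = 12.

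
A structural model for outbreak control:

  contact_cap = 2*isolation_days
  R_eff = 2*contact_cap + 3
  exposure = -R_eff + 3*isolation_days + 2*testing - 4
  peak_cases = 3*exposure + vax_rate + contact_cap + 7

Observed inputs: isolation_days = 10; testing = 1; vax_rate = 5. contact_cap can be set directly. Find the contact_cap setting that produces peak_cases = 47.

contact_cap = 8

Intervening on contact_cap fixes its value directly, overriding its dependence on isolation_days.
Substituting into the exposure equation gives exposure = -2*contact_cap + 25.
This gives peak_cases = -5*contact_cap + 87.
Solve -5*contact_cap + 87 = 47: contact_cap = (47 - 87) / -5 = 8.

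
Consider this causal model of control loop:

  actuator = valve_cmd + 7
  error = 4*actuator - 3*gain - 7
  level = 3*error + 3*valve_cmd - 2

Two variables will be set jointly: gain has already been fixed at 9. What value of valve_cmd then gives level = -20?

With gain held at 9:
Substituting into the error equation gives error = 4*valve_cmd - 6.
Substituting into the level equation gives level = 15*valve_cmd - 20.
Solve 15*valve_cmd - 20 = -20: valve_cmd = (-20 + 20) / 15 = 0.

valve_cmd = 0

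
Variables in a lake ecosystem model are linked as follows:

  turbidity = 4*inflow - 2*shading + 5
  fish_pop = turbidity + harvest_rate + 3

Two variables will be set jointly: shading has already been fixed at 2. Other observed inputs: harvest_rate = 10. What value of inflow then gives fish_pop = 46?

With shading held at 2:
Substituting into the turbidity equation gives turbidity = 4*inflow + 1.
This gives fish_pop = 4*inflow + 14.
Solve 4*inflow + 14 = 46: inflow = (46 - 14) / 4 = 8.

inflow = 8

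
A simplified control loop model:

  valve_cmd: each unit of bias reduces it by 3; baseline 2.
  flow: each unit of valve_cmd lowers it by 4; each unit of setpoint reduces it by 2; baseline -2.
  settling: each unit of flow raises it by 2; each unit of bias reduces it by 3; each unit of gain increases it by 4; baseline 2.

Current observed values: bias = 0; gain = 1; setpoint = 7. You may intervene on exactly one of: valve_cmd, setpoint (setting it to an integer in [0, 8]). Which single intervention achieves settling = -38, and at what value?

set setpoint = 6

Intervening on valve_cmd: settling = -8*valve_cmd - 26. Reaching -38 requires valve_cmd = 3/2, not an integer.
Intervening on setpoint: with other inputs at their observed values, settling = -4*setpoint - 14. Solving for -38 gives setpoint = 6, within [0, 8].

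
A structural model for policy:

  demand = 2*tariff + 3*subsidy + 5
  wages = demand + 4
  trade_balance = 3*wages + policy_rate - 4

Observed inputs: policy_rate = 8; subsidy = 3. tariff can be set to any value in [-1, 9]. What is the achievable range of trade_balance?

Substituting into the demand equation gives demand = 2*tariff + 14.
Substituting into the wages equation gives wages = 2*tariff + 18.
Substituting into the trade_balance equation gives trade_balance = 6*tariff + 58.
Linear in tariff, so extremes are at the endpoints: tariff = -1 gives trade_balance = 52; tariff = 9 gives trade_balance = 112.

52 to 112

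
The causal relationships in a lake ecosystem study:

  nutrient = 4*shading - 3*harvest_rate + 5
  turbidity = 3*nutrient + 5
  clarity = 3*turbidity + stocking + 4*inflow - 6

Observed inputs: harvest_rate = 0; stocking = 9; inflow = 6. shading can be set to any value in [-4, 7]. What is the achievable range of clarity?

Substituting into the nutrient equation gives nutrient = 4*shading + 5.
Substituting into the turbidity equation gives turbidity = 12*shading + 20.
So clarity = 36*shading + 87.
Linear in shading, so extremes are at the endpoints: shading = -4 gives clarity = -57; shading = 7 gives clarity = 339.

-57 to 339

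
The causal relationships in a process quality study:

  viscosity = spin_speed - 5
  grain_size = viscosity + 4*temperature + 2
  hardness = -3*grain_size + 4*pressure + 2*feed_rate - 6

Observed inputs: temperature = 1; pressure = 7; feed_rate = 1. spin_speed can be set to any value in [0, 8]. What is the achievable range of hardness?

-3 to 21

Substituting into the grain_size equation gives grain_size = spin_speed + 1.
hardness becomes -3*spin_speed + 21.
Linear in spin_speed, so extremes are at the endpoints: spin_speed = 0 gives hardness = 21; spin_speed = 8 gives hardness = -3.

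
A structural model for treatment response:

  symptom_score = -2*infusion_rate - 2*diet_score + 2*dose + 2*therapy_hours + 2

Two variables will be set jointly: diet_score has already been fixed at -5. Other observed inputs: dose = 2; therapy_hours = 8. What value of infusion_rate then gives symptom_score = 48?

With diet_score held at -5:
Substituting into the symptom_score equation gives symptom_score = -2*infusion_rate + 32.
Solve -2*infusion_rate + 32 = 48: infusion_rate = (48 - 32) / -2 = -8.

infusion_rate = -8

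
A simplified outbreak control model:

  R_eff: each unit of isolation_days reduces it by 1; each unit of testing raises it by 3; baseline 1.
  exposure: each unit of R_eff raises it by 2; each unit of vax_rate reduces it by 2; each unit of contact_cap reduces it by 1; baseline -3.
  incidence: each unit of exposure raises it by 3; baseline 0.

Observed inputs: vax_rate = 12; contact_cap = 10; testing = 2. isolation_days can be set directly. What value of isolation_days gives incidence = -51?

Substituting into the R_eff equation gives R_eff = -isolation_days + 7.
So exposure = -2*isolation_days - 23.
incidence becomes -6*isolation_days - 69.
Solve -6*isolation_days - 69 = -51: isolation_days = (-51 + 69) / -6 = -3.

isolation_days = -3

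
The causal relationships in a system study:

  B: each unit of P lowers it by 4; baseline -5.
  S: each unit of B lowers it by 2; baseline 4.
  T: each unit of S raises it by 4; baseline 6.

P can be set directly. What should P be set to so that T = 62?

P = 0

Substituting into the S equation gives S = 8*P + 14.
Substituting into the T equation gives T = 32*P + 62.
Solve 32*P + 62 = 62: P = (62 - 62) / 32 = 0.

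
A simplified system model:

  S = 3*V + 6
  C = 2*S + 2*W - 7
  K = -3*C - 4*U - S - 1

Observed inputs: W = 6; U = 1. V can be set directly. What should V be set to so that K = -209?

Substituting into the C equation gives C = 6*V + 17.
Substituting into the K equation gives K = -21*V - 62.
Solve -21*V - 62 = -209: V = (-209 + 62) / -21 = 7.

V = 7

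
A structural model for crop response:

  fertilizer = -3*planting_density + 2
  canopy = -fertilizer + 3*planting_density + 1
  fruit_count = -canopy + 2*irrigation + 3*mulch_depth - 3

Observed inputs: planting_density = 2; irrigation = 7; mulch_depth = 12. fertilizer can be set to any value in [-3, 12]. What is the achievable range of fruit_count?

37 to 52

Intervening on fertilizer fixes its value directly, overriding its dependence on planting_density.
Substituting into the canopy equation gives canopy = -fertilizer + 7.
So fruit_count = fertilizer + 40.
Linear in fertilizer, so extremes are at the endpoints: fertilizer = -3 gives fruit_count = 37; fertilizer = 12 gives fruit_count = 52.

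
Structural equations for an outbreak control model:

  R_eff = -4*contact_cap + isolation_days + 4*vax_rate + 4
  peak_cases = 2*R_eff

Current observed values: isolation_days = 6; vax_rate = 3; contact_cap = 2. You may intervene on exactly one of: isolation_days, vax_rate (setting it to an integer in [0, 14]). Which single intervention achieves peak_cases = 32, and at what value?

Intervening on isolation_days: with other inputs at their observed values, peak_cases = 2*isolation_days + 16. Solving for 32 gives isolation_days = 8, within [0, 14].
Intervening on vax_rate: peak_cases = 8*vax_rate + 4. Reaching 32 requires vax_rate = 7/2, not an integer.

set isolation_days = 8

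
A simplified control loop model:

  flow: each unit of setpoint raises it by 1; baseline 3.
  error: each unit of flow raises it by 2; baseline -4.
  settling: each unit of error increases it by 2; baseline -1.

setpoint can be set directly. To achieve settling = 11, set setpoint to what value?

setpoint = 2

Substituting into the error equation gives error = 2*setpoint + 2.
Substituting into the settling equation gives settling = 4*setpoint + 3.
Solve 4*setpoint + 3 = 11: setpoint = (11 - 3) / 4 = 2.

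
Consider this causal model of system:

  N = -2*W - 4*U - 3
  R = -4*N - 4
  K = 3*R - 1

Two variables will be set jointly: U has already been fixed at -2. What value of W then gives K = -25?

W = 2

With U held at -2:
Substituting into the N equation gives N = -2*W + 5.
So R = 8*W - 24.
Substituting into the K equation gives K = 24*W - 73.
Solve 24*W - 73 = -25: W = (-25 + 73) / 24 = 2.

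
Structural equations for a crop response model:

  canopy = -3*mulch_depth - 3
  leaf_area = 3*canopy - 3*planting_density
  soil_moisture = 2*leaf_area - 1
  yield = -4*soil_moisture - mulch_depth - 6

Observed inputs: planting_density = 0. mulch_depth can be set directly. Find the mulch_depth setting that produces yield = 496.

mulch_depth = 6

Substituting into the leaf_area equation gives leaf_area = -9*mulch_depth - 9.
Substituting into the soil_moisture equation gives soil_moisture = -18*mulch_depth - 19.
This gives yield = 71*mulch_depth + 70.
Solve 71*mulch_depth + 70 = 496: mulch_depth = (496 - 70) / 71 = 6.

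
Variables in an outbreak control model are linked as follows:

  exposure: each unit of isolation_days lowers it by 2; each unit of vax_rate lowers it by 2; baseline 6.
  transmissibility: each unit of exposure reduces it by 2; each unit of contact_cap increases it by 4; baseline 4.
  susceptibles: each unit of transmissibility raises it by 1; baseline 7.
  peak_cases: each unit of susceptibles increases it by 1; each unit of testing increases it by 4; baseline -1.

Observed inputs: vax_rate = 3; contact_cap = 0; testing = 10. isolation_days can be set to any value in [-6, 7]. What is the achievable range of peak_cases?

26 to 78

Substituting into the exposure equation gives exposure = -2*isolation_days.
So transmissibility = 4*isolation_days + 4.
Substituting into the susceptibles equation gives susceptibles = 4*isolation_days + 11.
Substituting into the peak_cases equation gives peak_cases = 4*isolation_days + 50.
Linear in isolation_days, so extremes are at the endpoints: isolation_days = -6 gives peak_cases = 26; isolation_days = 7 gives peak_cases = 78.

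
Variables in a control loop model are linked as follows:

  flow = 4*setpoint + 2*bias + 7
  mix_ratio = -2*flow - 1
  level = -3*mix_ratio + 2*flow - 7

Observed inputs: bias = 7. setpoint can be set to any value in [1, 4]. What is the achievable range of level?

196 to 292

Substituting into the flow equation gives flow = 4*setpoint + 21.
So mix_ratio = -8*setpoint - 43.
Substituting into the level equation gives level = 32*setpoint + 164.
Linear in setpoint, so extremes are at the endpoints: setpoint = 1 gives level = 196; setpoint = 4 gives level = 292.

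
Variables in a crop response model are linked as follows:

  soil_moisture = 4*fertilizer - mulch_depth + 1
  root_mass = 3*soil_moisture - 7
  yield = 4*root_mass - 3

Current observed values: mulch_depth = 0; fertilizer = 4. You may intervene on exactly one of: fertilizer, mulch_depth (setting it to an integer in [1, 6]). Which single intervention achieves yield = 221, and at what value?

set fertilizer = 5

Intervening on fertilizer: with other inputs at their observed values, yield = 48*fertilizer - 19. Solving for 221 gives fertilizer = 5, within [1, 6].
Intervening on mulch_depth: yield = -12*mulch_depth + 173. Reaching 221 requires mulch_depth = -4, outside [1, 6].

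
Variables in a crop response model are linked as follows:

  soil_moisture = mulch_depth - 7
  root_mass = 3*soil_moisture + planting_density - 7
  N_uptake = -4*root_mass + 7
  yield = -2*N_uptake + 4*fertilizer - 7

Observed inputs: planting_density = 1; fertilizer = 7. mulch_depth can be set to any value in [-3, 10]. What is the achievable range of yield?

-281 to 31

Substituting into the root_mass equation gives root_mass = 3*mulch_depth - 27.
Substituting into the N_uptake equation gives N_uptake = -12*mulch_depth + 115.
So yield = 24*mulch_depth - 209.
Linear in mulch_depth, so extremes are at the endpoints: mulch_depth = -3 gives yield = -281; mulch_depth = 10 gives yield = 31.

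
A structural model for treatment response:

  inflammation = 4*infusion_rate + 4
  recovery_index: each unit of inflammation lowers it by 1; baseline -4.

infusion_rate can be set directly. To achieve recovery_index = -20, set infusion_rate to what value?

Substituting into the recovery_index equation gives recovery_index = -4*infusion_rate - 8.
Solve -4*infusion_rate - 8 = -20: infusion_rate = (-20 + 8) / -4 = 3.

infusion_rate = 3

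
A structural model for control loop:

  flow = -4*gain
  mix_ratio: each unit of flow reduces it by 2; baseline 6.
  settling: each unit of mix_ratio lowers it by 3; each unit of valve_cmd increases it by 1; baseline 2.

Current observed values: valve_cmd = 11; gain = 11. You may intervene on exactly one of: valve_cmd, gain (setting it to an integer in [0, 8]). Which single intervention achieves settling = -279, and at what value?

Intervening on valve_cmd: with other inputs at their observed values, settling = valve_cmd - 280. Solving for -279 gives valve_cmd = 1, within [0, 8].
Intervening on gain: settling = -24*gain - 5. Reaching -279 requires gain = 137/12, not an integer.

set valve_cmd = 1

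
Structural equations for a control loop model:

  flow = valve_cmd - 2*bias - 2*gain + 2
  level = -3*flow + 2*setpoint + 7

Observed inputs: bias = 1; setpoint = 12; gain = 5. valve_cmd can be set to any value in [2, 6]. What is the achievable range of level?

43 to 55

Substituting into the flow equation gives flow = valve_cmd - 10.
So level = -3*valve_cmd + 61.
Linear in valve_cmd, so extremes are at the endpoints: valve_cmd = 2 gives level = 55; valve_cmd = 6 gives level = 43.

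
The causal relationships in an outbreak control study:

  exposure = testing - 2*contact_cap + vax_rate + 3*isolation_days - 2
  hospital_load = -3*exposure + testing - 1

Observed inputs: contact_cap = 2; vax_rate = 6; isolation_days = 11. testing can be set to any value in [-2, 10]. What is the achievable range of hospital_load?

Substituting into the exposure equation gives exposure = testing + 33.
Substituting into the hospital_load equation gives hospital_load = -2*testing - 100.
Linear in testing, so extremes are at the endpoints: testing = -2 gives hospital_load = -96; testing = 10 gives hospital_load = -120.

-120 to -96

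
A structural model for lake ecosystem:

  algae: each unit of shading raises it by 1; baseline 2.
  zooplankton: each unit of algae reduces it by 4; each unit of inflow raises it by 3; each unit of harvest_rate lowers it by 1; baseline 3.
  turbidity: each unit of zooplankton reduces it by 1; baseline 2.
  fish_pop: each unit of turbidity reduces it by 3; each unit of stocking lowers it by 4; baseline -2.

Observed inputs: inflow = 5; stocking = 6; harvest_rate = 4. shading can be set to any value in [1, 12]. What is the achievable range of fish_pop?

-158 to -26

Substituting into the zooplankton equation gives zooplankton = -4*shading + 6.
Substituting into the turbidity equation gives turbidity = 4*shading - 4.
Substituting into the fish_pop equation gives fish_pop = -12*shading - 14.
Linear in shading, so extremes are at the endpoints: shading = 1 gives fish_pop = -26; shading = 12 gives fish_pop = -158.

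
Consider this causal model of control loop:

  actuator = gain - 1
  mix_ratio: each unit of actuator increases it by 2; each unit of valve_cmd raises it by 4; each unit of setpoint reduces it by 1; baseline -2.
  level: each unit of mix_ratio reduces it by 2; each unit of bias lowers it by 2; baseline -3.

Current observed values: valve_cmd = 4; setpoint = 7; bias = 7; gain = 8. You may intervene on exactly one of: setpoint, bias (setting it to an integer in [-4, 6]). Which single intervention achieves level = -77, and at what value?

Intervening on setpoint: with other inputs at their observed values, level = 2*setpoint - 73. Solving for -77 gives setpoint = -2, within [-4, 6].
Intervening on bias: level = -2*bias - 45. Reaching -77 requires bias = 16, outside [-4, 6].

set setpoint = -2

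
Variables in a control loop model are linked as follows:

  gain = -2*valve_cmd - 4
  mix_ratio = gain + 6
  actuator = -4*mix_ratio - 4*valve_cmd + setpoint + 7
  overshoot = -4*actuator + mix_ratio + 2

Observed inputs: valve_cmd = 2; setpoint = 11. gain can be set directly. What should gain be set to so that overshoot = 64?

Intervening on gain fixes its value directly, overriding its dependence on valve_cmd.
Substituting into the actuator equation gives actuator = -4*gain - 14.
So overshoot = 17*gain + 64.
Solve 17*gain + 64 = 64: gain = (64 - 64) / 17 = 0.

gain = 0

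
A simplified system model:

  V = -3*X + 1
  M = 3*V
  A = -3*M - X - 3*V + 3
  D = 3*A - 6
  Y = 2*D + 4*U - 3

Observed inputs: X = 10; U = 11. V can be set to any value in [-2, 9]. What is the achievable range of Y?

Intervening on V fixes its value directly, overriding its dependence on X.
Substituting into the A equation gives A = -12*V - 7.
Substituting into the D equation gives D = -36*V - 27.
Substituting into the Y equation gives Y = -72*V - 13.
Linear in V, so extremes are at the endpoints: V = -2 gives Y = 131; V = 9 gives Y = -661.

-661 to 131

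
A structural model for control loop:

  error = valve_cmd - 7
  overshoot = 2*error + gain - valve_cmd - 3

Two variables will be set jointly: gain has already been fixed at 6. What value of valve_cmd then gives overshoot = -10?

valve_cmd = 1

With gain held at 6:
Substituting into the overshoot equation gives overshoot = valve_cmd - 11.
Solve valve_cmd - 11 = -10: valve_cmd = (-10 + 11) / 1 = 1.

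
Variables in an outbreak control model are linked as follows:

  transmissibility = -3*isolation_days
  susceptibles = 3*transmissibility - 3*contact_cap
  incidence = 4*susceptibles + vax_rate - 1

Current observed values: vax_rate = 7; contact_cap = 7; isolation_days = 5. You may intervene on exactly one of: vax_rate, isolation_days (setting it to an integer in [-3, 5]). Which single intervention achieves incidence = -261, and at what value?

set vax_rate = 4

Intervening on vax_rate: with other inputs at their observed values, incidence = vax_rate - 265. Solving for -261 gives vax_rate = 4, within [-3, 5].
Intervening on isolation_days: incidence = -36*isolation_days - 78. Reaching -261 requires isolation_days = 61/12, not an integer.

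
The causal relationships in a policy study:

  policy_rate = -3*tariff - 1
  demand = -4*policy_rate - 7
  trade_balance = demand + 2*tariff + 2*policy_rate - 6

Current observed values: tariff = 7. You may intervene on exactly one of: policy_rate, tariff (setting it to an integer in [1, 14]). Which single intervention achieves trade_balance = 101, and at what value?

set tariff = 14

Intervening on policy_rate: trade_balance = -2*policy_rate + 1. Reaching 101 requires policy_rate = -50, outside [1, 14].
Intervening on tariff: with other inputs at their observed values, trade_balance = 8*tariff - 11. Solving for 101 gives tariff = 14, within [1, 14].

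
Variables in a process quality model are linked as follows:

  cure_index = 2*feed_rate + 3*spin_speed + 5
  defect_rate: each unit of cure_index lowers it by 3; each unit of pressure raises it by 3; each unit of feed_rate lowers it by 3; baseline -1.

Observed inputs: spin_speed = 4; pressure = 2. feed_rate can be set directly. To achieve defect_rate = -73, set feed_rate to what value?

feed_rate = 3

Substituting into the cure_index equation gives cure_index = 2*feed_rate + 17.
This gives defect_rate = -9*feed_rate - 46.
Solve -9*feed_rate - 46 = -73: feed_rate = (-73 + 46) / -9 = 3.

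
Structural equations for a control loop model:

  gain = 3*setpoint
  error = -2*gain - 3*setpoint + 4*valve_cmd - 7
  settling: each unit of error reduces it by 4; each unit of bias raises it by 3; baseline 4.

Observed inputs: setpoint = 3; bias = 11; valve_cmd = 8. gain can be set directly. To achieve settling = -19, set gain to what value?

Intervening on gain fixes its value directly, overriding its dependence on setpoint.
Substituting into the error equation gives error = -2*gain + 16.
Substituting into the settling equation gives settling = 8*gain - 27.
Solve 8*gain - 27 = -19: gain = (-19 + 27) / 8 = 1.

gain = 1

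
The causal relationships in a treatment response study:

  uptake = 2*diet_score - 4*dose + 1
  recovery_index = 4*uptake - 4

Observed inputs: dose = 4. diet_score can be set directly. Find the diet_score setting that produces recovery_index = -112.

Substituting into the uptake equation gives uptake = 2*diet_score - 15.
Substituting into the recovery_index equation gives recovery_index = 8*diet_score - 64.
Solve 8*diet_score - 64 = -112: diet_score = (-112 + 64) / 8 = -6.

diet_score = -6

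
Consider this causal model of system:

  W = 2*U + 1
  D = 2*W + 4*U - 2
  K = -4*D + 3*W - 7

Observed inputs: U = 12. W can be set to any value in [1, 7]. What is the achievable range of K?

-226 to -196

Intervening on W fixes its value directly, overriding its dependence on U.
Substituting into the D equation gives D = 2*W + 46.
This gives K = -5*W - 191.
Linear in W, so extremes are at the endpoints: W = 1 gives K = -196; W = 7 gives K = -226.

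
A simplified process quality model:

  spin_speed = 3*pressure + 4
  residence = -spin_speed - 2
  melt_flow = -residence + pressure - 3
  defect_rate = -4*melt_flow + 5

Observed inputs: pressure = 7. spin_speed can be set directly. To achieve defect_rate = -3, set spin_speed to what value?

Intervening on spin_speed fixes its value directly, overriding its dependence on pressure.
Substituting into the melt_flow equation gives melt_flow = spin_speed + 6.
So defect_rate = -4*spin_speed - 19.
Solve -4*spin_speed - 19 = -3: spin_speed = (-3 + 19) / -4 = -4.

spin_speed = -4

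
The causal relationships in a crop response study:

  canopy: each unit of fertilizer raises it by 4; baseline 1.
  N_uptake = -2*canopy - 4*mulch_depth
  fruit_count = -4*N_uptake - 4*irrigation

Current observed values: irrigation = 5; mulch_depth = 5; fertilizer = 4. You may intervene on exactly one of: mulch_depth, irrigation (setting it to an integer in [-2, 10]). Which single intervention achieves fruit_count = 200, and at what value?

set irrigation = 4

Intervening on mulch_depth: fruit_count = 16*mulch_depth + 116. Reaching 200 requires mulch_depth = 21/4, not an integer.
Intervening on irrigation: with other inputs at their observed values, fruit_count = -4*irrigation + 216. Solving for 200 gives irrigation = 4, within [-2, 10].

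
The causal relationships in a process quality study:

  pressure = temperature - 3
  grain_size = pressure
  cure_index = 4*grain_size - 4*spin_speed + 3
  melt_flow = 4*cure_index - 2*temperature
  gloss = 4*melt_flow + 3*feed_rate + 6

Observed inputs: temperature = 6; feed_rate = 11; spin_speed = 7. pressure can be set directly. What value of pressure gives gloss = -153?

pressure = 4

Intervening on pressure fixes its value directly, overriding its dependence on temperature.
Substituting into the cure_index equation gives cure_index = 4*pressure - 25.
melt_flow becomes 16*pressure - 112.
This gives gloss = 64*pressure - 409.
Solve 64*pressure - 409 = -153: pressure = (-153 + 409) / 64 = 4.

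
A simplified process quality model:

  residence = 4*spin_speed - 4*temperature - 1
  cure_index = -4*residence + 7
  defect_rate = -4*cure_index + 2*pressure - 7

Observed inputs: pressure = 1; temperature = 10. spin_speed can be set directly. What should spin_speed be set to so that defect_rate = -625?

spin_speed = 1

Substituting into the residence equation gives residence = 4*spin_speed - 41.
Substituting into the cure_index equation gives cure_index = -16*spin_speed + 171.
Substituting into the defect_rate equation gives defect_rate = 64*spin_speed - 689.
Solve 64*spin_speed - 689 = -625: spin_speed = (-625 + 689) / 64 = 1.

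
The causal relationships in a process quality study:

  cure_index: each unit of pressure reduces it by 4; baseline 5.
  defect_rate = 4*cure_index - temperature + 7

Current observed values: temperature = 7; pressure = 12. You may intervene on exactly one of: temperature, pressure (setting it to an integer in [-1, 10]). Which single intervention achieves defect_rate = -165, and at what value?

Intervening on temperature: with other inputs at their observed values, defect_rate = -temperature - 165. Solving for -165 gives temperature = 0, within [-1, 10].
Intervening on pressure: defect_rate = -16*pressure + 20. Reaching -165 requires pressure = 185/16, not an integer.

set temperature = 0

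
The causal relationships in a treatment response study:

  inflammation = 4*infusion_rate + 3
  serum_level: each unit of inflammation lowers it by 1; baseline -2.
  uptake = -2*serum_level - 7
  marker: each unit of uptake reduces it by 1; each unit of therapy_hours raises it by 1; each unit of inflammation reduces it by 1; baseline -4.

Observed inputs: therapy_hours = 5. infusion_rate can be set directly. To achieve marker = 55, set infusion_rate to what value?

Substituting into the serum_level equation gives serum_level = -4*infusion_rate - 5.
This gives uptake = 8*infusion_rate + 3.
Substituting into the marker equation gives marker = -12*infusion_rate - 5.
Solve -12*infusion_rate - 5 = 55: infusion_rate = (55 + 5) / -12 = -5.

infusion_rate = -5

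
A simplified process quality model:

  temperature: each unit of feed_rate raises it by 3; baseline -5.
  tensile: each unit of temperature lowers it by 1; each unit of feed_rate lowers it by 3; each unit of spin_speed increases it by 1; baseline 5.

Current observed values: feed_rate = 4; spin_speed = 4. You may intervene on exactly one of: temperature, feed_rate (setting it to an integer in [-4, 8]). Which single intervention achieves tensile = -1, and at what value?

Intervening on temperature: with other inputs at their observed values, tensile = -temperature - 3. Solving for -1 gives temperature = -2, within [-4, 8].
Intervening on feed_rate: tensile = -6*feed_rate + 14. Reaching -1 requires feed_rate = 5/2, not an integer.

set temperature = -2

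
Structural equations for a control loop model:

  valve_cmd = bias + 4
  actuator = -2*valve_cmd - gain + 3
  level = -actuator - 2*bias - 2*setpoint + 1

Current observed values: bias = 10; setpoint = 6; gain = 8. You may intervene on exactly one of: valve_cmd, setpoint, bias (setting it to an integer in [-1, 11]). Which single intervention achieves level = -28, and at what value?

Intervening on valve_cmd: with other inputs at their observed values, level = 2*valve_cmd - 26. Solving for -28 gives valve_cmd = -1, within [-1, 11].
Intervening on setpoint: level = -2*setpoint + 14. Reaching -28 requires setpoint = 21, outside [-1, 11].
Intervening on bias: the paths from bias to level cancel (net effect zero), leaving level = 2; -28 is unreachable this way.

set valve_cmd = -1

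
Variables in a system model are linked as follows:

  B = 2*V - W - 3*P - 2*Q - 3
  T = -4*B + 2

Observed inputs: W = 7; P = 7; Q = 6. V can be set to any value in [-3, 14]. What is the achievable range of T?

62 to 198

Substituting into the B equation gives B = 2*V - 43.
Substituting into the T equation gives T = -8*V + 174.
Linear in V, so extremes are at the endpoints: V = -3 gives T = 198; V = 14 gives T = 62.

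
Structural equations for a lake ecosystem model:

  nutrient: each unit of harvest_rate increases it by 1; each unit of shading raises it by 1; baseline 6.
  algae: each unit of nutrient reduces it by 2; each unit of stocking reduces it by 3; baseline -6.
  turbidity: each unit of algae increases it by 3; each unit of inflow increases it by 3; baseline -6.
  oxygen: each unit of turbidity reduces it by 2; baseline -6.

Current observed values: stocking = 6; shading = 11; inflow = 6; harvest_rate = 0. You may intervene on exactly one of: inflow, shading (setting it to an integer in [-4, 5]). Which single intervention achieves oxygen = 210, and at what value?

Intervening on inflow: oxygen = -6*inflow + 354. Reaching 210 requires inflow = 24, outside [-4, 5].
Intervening on shading: with other inputs at their observed values, oxygen = 12*shading + 186. Solving for 210 gives shading = 2, within [-4, 5].

set shading = 2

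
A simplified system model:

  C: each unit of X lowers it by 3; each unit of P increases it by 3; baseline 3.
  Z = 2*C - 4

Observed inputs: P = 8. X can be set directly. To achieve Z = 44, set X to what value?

X = 1

Substituting into the C equation gives C = -3*X + 27.
This gives Z = -6*X + 50.
Solve -6*X + 50 = 44: X = (44 - 50) / -6 = 1.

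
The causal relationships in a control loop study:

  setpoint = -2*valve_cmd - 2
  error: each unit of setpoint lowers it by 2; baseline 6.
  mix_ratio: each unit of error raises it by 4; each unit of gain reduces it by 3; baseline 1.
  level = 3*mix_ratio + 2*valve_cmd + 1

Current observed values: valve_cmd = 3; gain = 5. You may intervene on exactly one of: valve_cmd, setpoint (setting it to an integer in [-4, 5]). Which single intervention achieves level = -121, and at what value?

set valve_cmd = -4

Intervening on valve_cmd: with other inputs at their observed values, level = 50*valve_cmd + 79. Solving for -121 gives valve_cmd = -4, within [-4, 5].
Intervening on setpoint: level = -24*setpoint + 37. Reaching -121 requires setpoint = 79/12, not an integer.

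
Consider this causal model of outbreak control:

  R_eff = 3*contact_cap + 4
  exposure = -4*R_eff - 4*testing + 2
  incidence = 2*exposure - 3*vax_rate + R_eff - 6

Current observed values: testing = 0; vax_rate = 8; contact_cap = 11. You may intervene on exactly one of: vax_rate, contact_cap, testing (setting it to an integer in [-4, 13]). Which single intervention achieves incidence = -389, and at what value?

set testing = 13

Intervening on vax_rate: incidence = -3*vax_rate - 261. Reaching -389 requires vax_rate = 128/3, not an integer.
Intervening on contact_cap: incidence = -21*contact_cap - 54. Reaching -389 requires contact_cap = 335/21, not an integer.
Intervening on testing: with other inputs at their observed values, incidence = -8*testing - 285. Solving for -389 gives testing = 13, within [-4, 13].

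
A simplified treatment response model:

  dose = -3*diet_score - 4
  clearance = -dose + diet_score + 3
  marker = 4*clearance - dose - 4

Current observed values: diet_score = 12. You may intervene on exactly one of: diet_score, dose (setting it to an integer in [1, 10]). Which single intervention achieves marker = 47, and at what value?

set diet_score = 1

Intervening on diet_score: with other inputs at their observed values, marker = 19*diet_score + 28. Solving for 47 gives diet_score = 1, within [1, 10].
Intervening on dose: marker = -5*dose + 56. Reaching 47 requires dose = 9/5, not an integer.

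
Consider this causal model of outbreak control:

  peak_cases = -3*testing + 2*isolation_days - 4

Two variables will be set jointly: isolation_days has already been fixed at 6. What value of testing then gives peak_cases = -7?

testing = 5

With isolation_days held at 6:
Substituting into the peak_cases equation gives peak_cases = -3*testing + 8.
Solve -3*testing + 8 = -7: testing = (-7 - 8) / -3 = 5.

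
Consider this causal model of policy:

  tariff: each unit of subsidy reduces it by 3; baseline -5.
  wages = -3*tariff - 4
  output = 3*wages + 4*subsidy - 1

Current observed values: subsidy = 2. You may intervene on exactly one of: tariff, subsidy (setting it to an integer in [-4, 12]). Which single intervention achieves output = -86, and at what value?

set tariff = 9

Intervening on tariff: with other inputs at their observed values, output = -9*tariff - 5. Solving for -86 gives tariff = 9, within [-4, 12].
Intervening on subsidy: output = 31*subsidy + 32. Reaching -86 requires subsidy = -118/31, not an integer.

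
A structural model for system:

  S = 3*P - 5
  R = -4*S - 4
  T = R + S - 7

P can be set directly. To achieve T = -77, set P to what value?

P = 9

Substituting into the R equation gives R = -12*P + 16.
Substituting into the T equation gives T = -9*P + 4.
Solve -9*P + 4 = -77: P = (-77 - 4) / -9 = 9.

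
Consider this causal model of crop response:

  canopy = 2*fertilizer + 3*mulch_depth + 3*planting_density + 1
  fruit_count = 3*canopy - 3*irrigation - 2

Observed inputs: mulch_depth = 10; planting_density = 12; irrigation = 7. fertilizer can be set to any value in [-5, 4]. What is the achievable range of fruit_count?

Substituting into the canopy equation gives canopy = 2*fertilizer + 67.
Substituting into the fruit_count equation gives fruit_count = 6*fertilizer + 178.
Linear in fertilizer, so extremes are at the endpoints: fertilizer = -5 gives fruit_count = 148; fertilizer = 4 gives fruit_count = 202.

148 to 202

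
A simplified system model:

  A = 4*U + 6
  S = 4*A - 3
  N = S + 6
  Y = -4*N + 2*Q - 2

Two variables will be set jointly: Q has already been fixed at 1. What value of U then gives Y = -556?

With Q held at 1:
Substituting into the S equation gives S = 16*U + 21.
So N = 16*U + 27.
Substituting into the Y equation gives Y = -64*U - 108.
Solve -64*U - 108 = -556: U = (-556 + 108) / -64 = 7.

U = 7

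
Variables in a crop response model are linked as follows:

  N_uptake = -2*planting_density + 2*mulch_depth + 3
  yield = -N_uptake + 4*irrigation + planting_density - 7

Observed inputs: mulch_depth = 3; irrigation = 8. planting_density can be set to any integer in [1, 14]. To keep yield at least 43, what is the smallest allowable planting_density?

planting_density = 9

Substituting into the N_uptake equation gives N_uptake = -2*planting_density + 9.
So yield = 3*planting_density + 16.
Require 3*planting_density + 16 ≥ 43, so planting_density ≥ 9.
The smallest integer in [1, 14] satisfying this is 9.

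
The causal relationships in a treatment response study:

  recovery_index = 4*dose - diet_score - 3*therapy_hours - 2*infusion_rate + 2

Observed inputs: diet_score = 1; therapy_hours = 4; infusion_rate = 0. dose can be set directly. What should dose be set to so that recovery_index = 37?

dose = 12

Substituting into the recovery_index equation gives recovery_index = 4*dose - 11.
Solve 4*dose - 11 = 37: dose = (37 + 11) / 4 = 12.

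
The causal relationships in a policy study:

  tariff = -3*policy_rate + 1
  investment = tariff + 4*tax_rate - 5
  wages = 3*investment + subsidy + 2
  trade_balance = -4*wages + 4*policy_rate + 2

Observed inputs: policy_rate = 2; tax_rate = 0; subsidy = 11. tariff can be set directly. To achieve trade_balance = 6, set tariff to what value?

Intervening on tariff fixes its value directly, overriding its dependence on policy_rate.
Substituting into the investment equation gives investment = tariff - 5.
Substituting into the wages equation gives wages = 3*tariff - 2.
Substituting into the trade_balance equation gives trade_balance = -12*tariff + 18.
Solve -12*tariff + 18 = 6: tariff = (6 - 18) / -12 = 1.

tariff = 1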